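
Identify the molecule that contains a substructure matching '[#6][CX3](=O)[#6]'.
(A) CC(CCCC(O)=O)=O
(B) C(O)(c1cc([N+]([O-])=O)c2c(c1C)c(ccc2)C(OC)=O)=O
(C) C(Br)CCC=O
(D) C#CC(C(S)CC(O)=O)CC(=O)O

[#6][CX3](=O)[#6] describes a carbonyl carbon (no H) flanked by two carbons (a ketone).
(A) contains an acetyl/ketone group (-C(=O)CH3), which satisfies every atom and bond constraint.
(B) has a carboxylic acid group (-C(=O)OH) but one neighbour of the carbonyl carbon is O, not C.
(C) has an aldehyde (-CHO) but the carbonyl carbon has H1, so it is not flanked by two carbons.
(D) has a carboxylic acid group (-C(=O)OH) but one neighbour of the carbonyl carbon is O, not C.
So the answer is (A).

A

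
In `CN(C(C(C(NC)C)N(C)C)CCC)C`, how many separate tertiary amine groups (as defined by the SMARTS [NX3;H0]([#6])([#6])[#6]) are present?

[NX3;H0]([#6])([#6])[#6] is the SMARTS for a tertiary amine: a trivalent nitrogen with no H, bonded to three carbons.
The molecule carries 2 separate instances of a dimethylamino group (-N(CH3)2) meeting every constraint; each maps to a distinct set of atoms, giving 2 matches.

2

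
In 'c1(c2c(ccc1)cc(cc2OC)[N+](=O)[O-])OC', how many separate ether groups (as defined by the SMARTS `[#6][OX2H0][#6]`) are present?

[#6][OX2H0][#6] is the SMARTS for an ether: an aliphatic oxygen bridging two carbons with no H on the oxygen.
The molecule carries 2 separate instances of a methoxy ether (-OCH3) meeting every constraint; each maps to a distinct set of atoms, giving 2 matches.

2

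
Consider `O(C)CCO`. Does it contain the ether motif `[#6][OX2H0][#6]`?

The pattern [#6][OX2H0][#6] describes an aliphatic oxygen bridging two carbons with no H on the oxygen — an ether.
The molecule carries a methoxy ether (-OCH3), whose atoms satisfy every constraint of the query, so the pattern matches.

Yes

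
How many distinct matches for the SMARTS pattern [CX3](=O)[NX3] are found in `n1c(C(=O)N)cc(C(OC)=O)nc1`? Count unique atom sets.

1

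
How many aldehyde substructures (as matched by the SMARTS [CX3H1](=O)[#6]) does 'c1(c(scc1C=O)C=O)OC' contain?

[CX3H1](=O)[#6] is the SMARTS for an aldehyde: an sp2 carbon with one H, double-bonded to O and single-bonded to carbon.
The molecule carries 2 separate instances of an aldehyde (-CHO) meeting every constraint; each maps to a distinct set of atoms, giving 2 matches.

2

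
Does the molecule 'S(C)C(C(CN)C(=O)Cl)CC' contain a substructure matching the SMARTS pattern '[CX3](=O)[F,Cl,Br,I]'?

The pattern [CX3](=O)[F,Cl,Br,I] describes a carbonyl carbon bonded to a halogen — an acyl halide.
The molecule carries an acyl chloride (-C(=O)Cl), whose atoms satisfy every constraint of the query, so the pattern matches.

Yes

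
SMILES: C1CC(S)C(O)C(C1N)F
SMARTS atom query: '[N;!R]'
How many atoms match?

The query [N;!R] means: aliphatic nitrogen not in a ring.
Check the 10 heavy atoms by environment: 6× C (in 6-ring) → no; 1× O (acyclic) → no; 1× S (acyclic) → no; 1× N (acyclic) → match; 1× F (acyclic) → no.
That gives 1 matching atom.

1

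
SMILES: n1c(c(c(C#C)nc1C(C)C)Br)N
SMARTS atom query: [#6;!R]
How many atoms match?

5

Check the 13 heavy atoms by environment: 2× n (aromatic, in 6-ring) → no; 4× c (aromatic, in 6-ring) → no; 1× N (acyclic) → no; 5× C (acyclic) → match; 1× Br (acyclic) → no.
That gives 5 matching atoms.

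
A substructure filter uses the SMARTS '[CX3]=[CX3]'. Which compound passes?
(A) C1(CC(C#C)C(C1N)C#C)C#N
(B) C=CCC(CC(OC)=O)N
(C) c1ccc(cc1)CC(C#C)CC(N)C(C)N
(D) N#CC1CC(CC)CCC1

B

[CX3]=[CX3] describes a non-aromatic C=C double bond between two sp2 carbons (an alkene).
(A) has an ethynyl group (-C#CH) but the C-C bond is a triple bond, not a double bond.
(B) contains a vinyl group (-CH=CH2), which satisfies every atom and bond constraint.
(C) has an ethynyl group (-C#CH) but the C-C bond is a triple bond, not a double bond.
(D) has an ethyl group (-CH2CH3) but its C-C bond is a single bond between CX4 carbons, not CX3=CX3.
So the answer is (B).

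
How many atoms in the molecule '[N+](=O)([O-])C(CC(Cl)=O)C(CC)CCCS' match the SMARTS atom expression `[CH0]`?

The query [CH0] means: aliphatic carbon with no attached hydrogen.
Check the 15 heavy atoms by environment: 5× C (H2) → no; 2× C (H1) → no; 1× S (H1) → no; 1× C (H0) → match; 2× O (H0) → no; 1× Cl (H0) → no; 1× C (H3) → no; 1× N (charge +1, H0) → no; 1× O (charge -1, H0) → no.
That gives 1 matching atom.

1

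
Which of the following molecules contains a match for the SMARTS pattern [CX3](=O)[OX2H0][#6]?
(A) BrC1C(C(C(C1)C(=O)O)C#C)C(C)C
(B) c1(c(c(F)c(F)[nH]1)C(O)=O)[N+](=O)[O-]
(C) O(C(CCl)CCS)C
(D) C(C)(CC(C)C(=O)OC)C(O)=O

D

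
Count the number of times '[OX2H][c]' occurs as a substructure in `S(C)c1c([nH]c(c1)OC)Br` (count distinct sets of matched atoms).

[OX2H][c] is the SMARTS for a phenol: a hydroxyl oxygen attached to an aromatic carbon.
The molecule has a methoxy ether (-OCH3), but the oxygen has H0, not H1; nothing else fits, so there are 0 matches.

0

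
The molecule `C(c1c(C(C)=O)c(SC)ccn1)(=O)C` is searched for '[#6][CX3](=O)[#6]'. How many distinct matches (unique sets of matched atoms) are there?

2

[#6][CX3](=O)[#6] is the SMARTS for a ketone: a carbonyl carbon (no H) flanked by two carbons.
The molecule carries 2 separate instances of an acetyl/ketone group (-C(=O)CH3) meeting every constraint; each maps to a distinct set of atoms, giving 2 matches.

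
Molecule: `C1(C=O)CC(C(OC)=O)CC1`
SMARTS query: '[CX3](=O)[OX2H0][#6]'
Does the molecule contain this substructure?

The pattern [CX3](=O)[OX2H0][#6] describes a carbonyl carbon bonded to an oxygen that is itself bonded to carbon (no H on that O) — an ester.
The molecule carries a methyl-ester group (-C(=O)OCH3), whose atoms satisfy every constraint of the query, so the pattern matches.

Yes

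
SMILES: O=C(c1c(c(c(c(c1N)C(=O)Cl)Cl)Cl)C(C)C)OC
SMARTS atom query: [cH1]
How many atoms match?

0

Check the 19 heavy atoms by environment: 6× c (aromatic, H0) → no; 1× C (H1) → no; 3× C (H3) → no; 1× N (H2) → no; 2× C (H0) → no; 3× O (H0) → no; 3× Cl (H0) → no.
No environment satisfies the query, so 0 matching atoms.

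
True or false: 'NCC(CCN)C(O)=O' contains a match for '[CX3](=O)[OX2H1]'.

The pattern [CX3](=O)[OX2H1] describes an sp2 carbon double-bonded to O and single-bonded to an -OH oxygen — a carboxylic acid.
The molecule carries a carboxylic acid group (-C(=O)OH), whose atoms satisfy every constraint of the query, so the pattern matches.

True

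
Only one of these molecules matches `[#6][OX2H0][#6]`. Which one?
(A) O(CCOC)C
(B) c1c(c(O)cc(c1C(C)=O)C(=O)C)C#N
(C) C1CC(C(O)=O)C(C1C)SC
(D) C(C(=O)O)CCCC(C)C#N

[#6][OX2H0][#6] describes an aliphatic oxygen bridging two carbons with no H on the oxygen (an ether).
(A) contains a methoxy ether (-OCH3), which satisfies every atom and bond constraint.
(B) has a hydroxyl group (-OH) but the oxygen has H1, not H0 bridging two carbons.
(C) has a carboxylic acid group (-C(=O)OH) but the -OH oxygen has H1; the =O is OX1, not OX2.
(D) has a carboxylic acid group (-C(=O)OH) but the -OH oxygen has H1; the =O is OX1, not OX2.
So the answer is (A).

A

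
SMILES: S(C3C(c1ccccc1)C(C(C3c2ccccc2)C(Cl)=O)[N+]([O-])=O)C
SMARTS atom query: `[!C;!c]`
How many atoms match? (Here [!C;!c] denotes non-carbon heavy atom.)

6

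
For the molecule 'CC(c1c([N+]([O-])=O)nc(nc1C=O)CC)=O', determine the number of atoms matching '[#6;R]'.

4

The query [#6;R] means: carbon that is part of a ring.
Check the 16 heavy atoms by environment: 2× n (aromatic, in 6-ring) → no; 4× c (aromatic, in 6-ring) → match; 5× C (acyclic) → no; 3× O (acyclic) → no; 1× N (charge +1, acyclic) → no; 1× O (charge -1, acyclic) → no.
That gives 4 matching atoms.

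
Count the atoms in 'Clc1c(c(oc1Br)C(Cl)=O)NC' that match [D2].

Check the 12 heavy atoms by environment: 1× o (aromatic, D2) → match; 4× c (aromatic, D3) → no; 1× N (D2) → match; 1× C (D1) → no; 1× C (D3) → no; 1× O (D1) → no; 2× Cl (D1) → no; 1× Br (D1) → no.
Summing the matching environments: 1 + 1 = 2 matching atoms.

2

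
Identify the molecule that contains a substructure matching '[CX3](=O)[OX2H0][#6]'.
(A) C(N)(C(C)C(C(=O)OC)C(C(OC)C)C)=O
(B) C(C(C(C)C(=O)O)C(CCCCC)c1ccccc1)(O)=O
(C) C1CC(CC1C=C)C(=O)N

A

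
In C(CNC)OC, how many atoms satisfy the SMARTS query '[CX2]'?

The query [CX2] means: C with X2: aliphatic carbon with exactly 2 total connections.
Check the 6 heavy atoms by environment: 4× C (X4) → no; 1× O (X2) → no; 1× N (X3) → no.
No environment satisfies the query, so 0 matching atoms.

0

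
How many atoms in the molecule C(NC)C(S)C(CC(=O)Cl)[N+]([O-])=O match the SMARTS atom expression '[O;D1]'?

3

The query [O;D1] means: aliphatic oxygen bonded to exactly one heavy atom.
Check the 13 heavy atoms by environment: 2× C (D2) → no; 3× C (D3) → no; 1× S (D1) → no; 2× O (D1) → match; 1× Cl (D1) → no; 1× N (D2) → no; 1× C (D1) → no; 1× N (charge +1, D3) → no; 1× O (charge -1, D1) → match.
Summing the matching environments: 2 + 1 = 3 matching atoms.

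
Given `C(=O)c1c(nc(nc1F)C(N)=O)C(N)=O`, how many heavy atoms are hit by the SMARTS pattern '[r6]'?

6

Check the 15 heavy atoms by environment: 2× n (aromatic, in 6-ring) → match; 4× c (aromatic, in 6-ring) → match; 1× F (acyclic) → no; 3× C (acyclic) → no; 3× O (acyclic) → no; 2× N (acyclic) → no.
Summing the matching environments: 2 + 4 = 6 matching atoms.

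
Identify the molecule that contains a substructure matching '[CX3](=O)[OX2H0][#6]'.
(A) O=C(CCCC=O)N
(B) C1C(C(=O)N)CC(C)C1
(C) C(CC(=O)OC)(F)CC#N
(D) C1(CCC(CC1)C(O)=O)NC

[CX3](=O)[OX2H0][#6] describes a carbonyl carbon bonded to an oxygen that is itself bonded to carbon (no H on that O) (an ester).
(A) has a primary amide (-C(=O)NH2) but the carbonyl is bonded to N, not to an O-C linkage.
(B) has a primary amide (-C(=O)NH2) but the carbonyl is bonded to N, not to an O-C linkage.
(C) contains a methyl-ester group (-C(=O)OCH3), which satisfies every atom and bond constraint.
(D) has a carboxylic acid group (-C(=O)OH) but the singly-bonded O carries H (OX2H1, not H0).
So the answer is (C).

C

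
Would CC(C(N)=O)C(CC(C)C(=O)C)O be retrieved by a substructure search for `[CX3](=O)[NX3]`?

Yes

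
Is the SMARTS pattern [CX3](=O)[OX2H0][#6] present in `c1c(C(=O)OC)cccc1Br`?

The pattern [CX3](=O)[OX2H0][#6] describes a carbonyl carbon bonded to an oxygen that is itself bonded to carbon (no H on that O) — an ester.
The molecule carries a methyl-ester group (-C(=O)OCH3), whose atoms satisfy every constraint of the query, so the pattern matches.

Yes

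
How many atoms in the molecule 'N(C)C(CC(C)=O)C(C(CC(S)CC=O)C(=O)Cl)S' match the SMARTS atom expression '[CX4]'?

9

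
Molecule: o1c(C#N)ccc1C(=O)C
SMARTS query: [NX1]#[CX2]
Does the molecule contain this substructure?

The pattern [NX1]#[CX2] describes a nitrogen triple-bonded to a two-connected carbon — a nitrile.
The molecule carries a nitrile (-C#N), whose atoms satisfy every constraint of the query, so the pattern matches.

Yes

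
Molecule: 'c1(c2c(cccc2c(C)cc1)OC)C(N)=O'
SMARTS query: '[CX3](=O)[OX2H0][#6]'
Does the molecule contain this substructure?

No

The pattern [CX3](=O)[OX2H0][#6] describes a carbonyl carbon bonded to an oxygen that is itself bonded to carbon (no H on that O) — an ester.
The closest candidate here is a methoxy ether (-OCH3), but the ether oxygen is not adjacent to a C=O carbon. No other fragment satisfies the full query, so there is no match.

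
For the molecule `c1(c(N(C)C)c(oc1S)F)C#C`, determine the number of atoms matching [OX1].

0

Check the 12 heavy atoms by environment: 1× o (aromatic, X2) → no; 4× c (aromatic, X3) → no; 1× N (X3) → no; 2× C (X4) → no; 1× F (X1) → no; 2× C (X2) → no; 1× S (X2) → no.
No environment satisfies the query, so 0 matching atoms.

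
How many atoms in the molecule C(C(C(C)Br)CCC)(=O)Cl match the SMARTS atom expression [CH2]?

Check the 10 heavy atoms by environment: 2× C (H2) → match; 2× C (H1) → no; 2× C (H3) → no; 1× C (H0) → no; 1× O (H0) → no; 1× Cl (H0) → no; 1× Br (H0) → no.
That gives 2 matching atoms.

2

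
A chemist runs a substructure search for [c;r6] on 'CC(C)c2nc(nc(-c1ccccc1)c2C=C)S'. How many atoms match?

10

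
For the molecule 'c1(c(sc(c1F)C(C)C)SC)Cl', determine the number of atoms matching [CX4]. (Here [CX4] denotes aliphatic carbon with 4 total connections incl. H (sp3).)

The query [CX4] means: C with X4: aliphatic carbon with exactly 4 total connections (bonds + H).
Check the 12 heavy atoms by environment: 1× s (aromatic, X2) → no; 4× c (aromatic, X3) → no; 1× Cl (X1) → no; 1× F (X1) → no; 1× S (X2) → no; 4× C (X4) → match.
That gives 4 matching atoms.

4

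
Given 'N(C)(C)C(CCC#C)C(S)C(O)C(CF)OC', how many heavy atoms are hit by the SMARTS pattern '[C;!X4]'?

2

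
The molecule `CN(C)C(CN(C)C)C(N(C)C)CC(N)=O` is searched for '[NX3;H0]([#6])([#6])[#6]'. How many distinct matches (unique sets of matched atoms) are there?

3

[NX3;H0]([#6])([#6])[#6] is the SMARTS for a tertiary amine: a trivalent nitrogen with no H, bonded to three carbons.
The molecule carries 3 separate instances of a dimethylamino group (-N(CH3)2) meeting every constraint; each maps to a distinct set of atoms, giving 3 matches.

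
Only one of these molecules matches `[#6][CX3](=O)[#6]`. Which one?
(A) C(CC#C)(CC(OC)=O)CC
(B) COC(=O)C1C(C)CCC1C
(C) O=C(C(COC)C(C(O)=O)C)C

[#6][CX3](=O)[#6] describes a carbonyl carbon (no H) flanked by two carbons (a ketone).
(A) has a methyl-ester group (-C(=O)OCH3) but one neighbour of the carbonyl carbon is O, not C.
(B) has a methyl-ester group (-C(=O)OCH3) but one neighbour of the carbonyl carbon is O, not C.
(C) contains an acetyl/ketone group (-C(=O)CH3), which satisfies every atom and bond constraint.
So the answer is (C).

C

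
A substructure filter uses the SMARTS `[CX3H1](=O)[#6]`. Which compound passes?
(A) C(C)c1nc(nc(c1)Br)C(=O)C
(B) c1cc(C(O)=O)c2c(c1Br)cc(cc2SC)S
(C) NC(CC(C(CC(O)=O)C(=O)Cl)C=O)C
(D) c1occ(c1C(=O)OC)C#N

C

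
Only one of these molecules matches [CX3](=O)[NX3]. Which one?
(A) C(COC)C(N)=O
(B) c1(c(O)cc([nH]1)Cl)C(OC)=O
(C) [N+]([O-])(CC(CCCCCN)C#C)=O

A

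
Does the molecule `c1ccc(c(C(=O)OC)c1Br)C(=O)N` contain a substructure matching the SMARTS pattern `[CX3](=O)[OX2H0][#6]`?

Yes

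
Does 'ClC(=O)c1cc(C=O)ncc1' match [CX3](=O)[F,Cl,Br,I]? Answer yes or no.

The pattern [CX3](=O)[F,Cl,Br,I] describes a carbonyl carbon bonded to a halogen — an acyl halide.
The molecule carries an acyl chloride (-C(=O)Cl), whose atoms satisfy every constraint of the query, so the pattern matches.

Yes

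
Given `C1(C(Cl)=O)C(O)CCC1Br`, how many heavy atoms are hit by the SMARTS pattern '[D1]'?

The query [D1] means: atom with exactly one heavy-atom neighbour (degree 1).
Check the 10 heavy atoms by environment: 2× C (D2) → no; 4× C (D3) → no; 2× O (D1) → match; 1× Cl (D1) → match; 1× Br (D1) → match.
Summing the matching environments: 2 + 1 + 1 = 4 matching atoms.

4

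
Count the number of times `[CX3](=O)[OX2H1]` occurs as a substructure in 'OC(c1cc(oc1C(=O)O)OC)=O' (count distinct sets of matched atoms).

2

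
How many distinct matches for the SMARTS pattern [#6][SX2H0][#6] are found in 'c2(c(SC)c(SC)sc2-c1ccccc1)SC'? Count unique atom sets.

3

[#6][SX2H0][#6] is the SMARTS for a thioether: an aliphatic sulfur bridging two carbons with no H on the sulfur.
The molecule carries 3 separate instances of a methylthio ether (-SCH3) meeting every constraint; each maps to a distinct set of atoms, giving 3 matches.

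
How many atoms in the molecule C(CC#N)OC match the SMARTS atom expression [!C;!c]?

2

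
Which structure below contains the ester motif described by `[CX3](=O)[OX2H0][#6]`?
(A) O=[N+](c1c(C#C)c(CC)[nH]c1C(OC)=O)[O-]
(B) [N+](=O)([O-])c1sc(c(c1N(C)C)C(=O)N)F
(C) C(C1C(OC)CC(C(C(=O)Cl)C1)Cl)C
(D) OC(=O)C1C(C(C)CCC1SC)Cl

A

[CX3](=O)[OX2H0][#6] describes a carbonyl carbon bonded to an oxygen that is itself bonded to carbon (no H on that O) (an ester).
(A) contains a methyl-ester group (-C(=O)OCH3), which satisfies every atom and bond constraint.
(B) has a primary amide (-C(=O)NH2) but the carbonyl is bonded to N, not to an O-C linkage.
(C) has a methoxy ether (-OCH3) but the ether oxygen is not adjacent to a C=O carbon.
(D) has a carboxylic acid group (-C(=O)OH) but the singly-bonded O carries H (OX2H1, not H0).
So the answer is (A).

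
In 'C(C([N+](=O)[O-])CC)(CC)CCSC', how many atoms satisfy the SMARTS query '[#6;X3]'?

The query [#6;X3] means: any carbon (aromatic or not) with three total connections.
Check the 13 heavy atoms by environment: 9× C (X4) → no; 1× N (charge +1, X3) → no; 1× O (charge -1, X1) → no; 1× O (X1) → no; 1× S (X2) → no.
No environment satisfies the query, so 0 matching atoms.

0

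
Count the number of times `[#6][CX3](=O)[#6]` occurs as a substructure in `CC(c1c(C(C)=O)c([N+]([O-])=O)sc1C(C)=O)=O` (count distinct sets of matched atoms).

3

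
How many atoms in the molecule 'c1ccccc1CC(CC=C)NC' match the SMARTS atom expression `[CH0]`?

0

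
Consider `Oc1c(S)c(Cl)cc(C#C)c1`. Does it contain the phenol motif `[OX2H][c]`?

Yes

The pattern [OX2H][c] describes a hydroxyl oxygen attached to an aromatic carbon — a phenol.
The molecule carries a hydroxyl group (-OH), whose atoms satisfy every constraint of the query, so the pattern matches.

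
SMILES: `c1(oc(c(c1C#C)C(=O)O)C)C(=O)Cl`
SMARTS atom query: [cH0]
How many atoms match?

The query [cH0] means: aromatic carbon with no attached hydrogen (substituted or ring-fusion).
Check the 14 heavy atoms by environment: 1× o (aromatic, H0) → no; 4× c (aromatic, H0) → match; 1× C (H3) → no; 3× C (H0) → no; 2× O (H0) → no; 1× Cl (H0) → no; 1× O (H1) → no; 1× C (H1) → no.
That gives 4 matching atoms.

4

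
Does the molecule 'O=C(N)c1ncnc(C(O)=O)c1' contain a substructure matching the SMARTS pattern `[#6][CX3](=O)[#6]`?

No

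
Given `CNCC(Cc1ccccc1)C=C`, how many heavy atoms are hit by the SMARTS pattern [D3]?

2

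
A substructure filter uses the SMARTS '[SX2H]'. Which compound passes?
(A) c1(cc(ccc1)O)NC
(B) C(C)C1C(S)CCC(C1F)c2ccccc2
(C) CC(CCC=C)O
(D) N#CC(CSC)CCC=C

B

[SX2H] describes an aliphatic sulfur with two connections, one being H (a thiol).
(A) has a hydroxyl group (-OH) but it is an -OH, not an -SH.
(B) contains a thiol (-SH), which satisfies every atom and bond constraint.
(C) has a hydroxyl group (-OH) but it is an -OH, not an -SH.
(D) has a methylthio ether (-SCH3) but the sulfur has H0 (bonded to two carbons), not H1.
So the answer is (B).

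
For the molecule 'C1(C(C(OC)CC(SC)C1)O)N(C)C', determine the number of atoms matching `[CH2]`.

The query [CH2] means: aliphatic carbon with exactly two hydrogens.
Check the 14 heavy atoms by environment: 2× C (H2) → match; 4× C (H1) → no; 1× O (H0) → no; 4× C (H3) → no; 1× S (H0) → no; 1× N (H0) → no; 1× O (H1) → no.
That gives 2 matching atoms.

2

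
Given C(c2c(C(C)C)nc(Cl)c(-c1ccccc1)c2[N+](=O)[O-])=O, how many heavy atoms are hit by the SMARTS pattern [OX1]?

The query [OX1] means: aliphatic oxygen with one total connection — typically a carbonyl =O or an oxide.
Check the 21 heavy atoms by environment: 1× n (aromatic, X2) → no; 11× c (aromatic, X3) → no; 1× Cl (X1) → no; 1× N (charge +1, X3) → no; 1× O (charge -1, X1) → match; 2× O (X1) → match; 3× C (X4) → no; 1× C (X3) → no.
Summing the matching environments: 1 + 2 = 3 matching atoms.

3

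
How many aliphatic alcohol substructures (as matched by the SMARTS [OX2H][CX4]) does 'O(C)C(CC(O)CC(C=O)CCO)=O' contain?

[OX2H][CX4] is the SMARTS for an aliphatic alcohol: a hydroxyl oxygen bound to an sp3 (X4) carbon.
The molecule carries 2 separate instances of a hydroxyl group (-OH) meeting every constraint; each maps to a distinct set of atoms, giving 2 matches.

2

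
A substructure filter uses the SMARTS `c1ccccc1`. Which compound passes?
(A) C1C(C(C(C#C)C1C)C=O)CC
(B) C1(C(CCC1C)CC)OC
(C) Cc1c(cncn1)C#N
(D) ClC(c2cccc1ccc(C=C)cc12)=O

D

c1ccccc1 describes six aromatic carbons in a ring (a benzene ring).
(A) has a methyl group (-CH3) but no six-membered all-carbon aromatic ring is present.
(B) has a methyl group (-CH3) but no six-membered all-carbon aromatic ring is present.
(C) has a methyl group (-CH3) but no six-membered all-carbon aromatic ring is present.
(D) contains the required atom environment, so the pattern matches.
So the answer is (D).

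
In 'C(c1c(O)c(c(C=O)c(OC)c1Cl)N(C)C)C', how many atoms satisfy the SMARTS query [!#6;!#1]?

Check the 17 heavy atoms by environment: 6× c (aromatic) → no; 6× C → no; 3× O → match; 1× N → match; 1× Cl → match.
Summing the matching environments: 3 + 1 + 1 = 5 matching atoms.

5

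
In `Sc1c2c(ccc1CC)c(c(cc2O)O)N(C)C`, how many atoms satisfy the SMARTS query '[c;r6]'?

10

The query [c;r6] means: aromatic carbon that belongs to a six-membered ring.
Check the 18 heavy atoms by environment: 10× c (aromatic, in 6-ring) → match; 1× S (acyclic) → no; 2× O (acyclic) → no; 4× C (acyclic) → no; 1× N (acyclic) → no.
That gives 10 matching atoms.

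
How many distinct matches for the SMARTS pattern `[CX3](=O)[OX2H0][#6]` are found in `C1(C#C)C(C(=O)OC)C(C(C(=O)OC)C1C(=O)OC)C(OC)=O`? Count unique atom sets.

4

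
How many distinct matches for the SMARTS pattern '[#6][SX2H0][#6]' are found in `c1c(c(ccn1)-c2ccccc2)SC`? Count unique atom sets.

1

[#6][SX2H0][#6] is the SMARTS for a thioether: an aliphatic sulfur bridging two carbons with no H on the sulfur.
Exactly one fragment in the molecule meets all constraints, giving 1 match.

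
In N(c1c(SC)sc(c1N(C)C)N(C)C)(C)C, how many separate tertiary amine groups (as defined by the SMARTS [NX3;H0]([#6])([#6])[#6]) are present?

3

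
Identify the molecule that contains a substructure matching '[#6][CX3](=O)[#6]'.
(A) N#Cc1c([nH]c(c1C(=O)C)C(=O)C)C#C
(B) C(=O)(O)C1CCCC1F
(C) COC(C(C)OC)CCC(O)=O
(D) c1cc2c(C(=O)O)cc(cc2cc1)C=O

[#6][CX3](=O)[#6] describes a carbonyl carbon (no H) flanked by two carbons (a ketone).
(A) contains an acetyl/ketone group (-C(=O)CH3), which satisfies every atom and bond constraint.
(B) has a carboxylic acid group (-C(=O)OH) but one neighbour of the carbonyl carbon is O, not C.
(C) has a carboxylic acid group (-C(=O)OH) but one neighbour of the carbonyl carbon is O, not C.
(D) has a carboxylic acid group (-C(=O)OH) but one neighbour of the carbonyl carbon is O, not C.
So the answer is (A).

A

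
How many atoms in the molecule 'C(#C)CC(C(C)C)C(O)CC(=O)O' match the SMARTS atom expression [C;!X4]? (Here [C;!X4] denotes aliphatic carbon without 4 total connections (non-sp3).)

3

The query [C;!X4] means: aliphatic carbon that does not have four total connections.
Check the 13 heavy atoms by environment: 7× C (X4) → no; 2× O (X2) → no; 1× C (X3) → match; 1× O (X1) → no; 2× C (X2) → match.
Summing the matching environments: 1 + 2 = 3 matching atoms.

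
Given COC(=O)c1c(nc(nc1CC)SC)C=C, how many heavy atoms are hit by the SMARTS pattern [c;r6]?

4

Check the 16 heavy atoms by environment: 2× n (aromatic, in 6-ring) → no; 4× c (aromatic, in 6-ring) → match; 1× S (acyclic) → no; 7× C (acyclic) → no; 2× O (acyclic) → no.
That gives 4 matching atoms.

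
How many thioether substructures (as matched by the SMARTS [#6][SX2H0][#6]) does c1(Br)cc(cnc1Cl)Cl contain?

0

[#6][SX2H0][#6] is the SMARTS for a thioether: an aliphatic sulfur bridging two carbons with no H on the sulfur.
No fragment in the molecule satisfies every constraint, giving 0 matches.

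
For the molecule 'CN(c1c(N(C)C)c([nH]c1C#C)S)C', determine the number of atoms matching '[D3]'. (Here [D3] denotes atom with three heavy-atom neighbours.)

6

The query [D3] means: atom with exactly three heavy-atom neighbours.
Check the 14 heavy atoms by environment: 1× n (aromatic, D2) → no; 4× c (aromatic, D3) → match; 2× N (D3) → match; 5× C (D1) → no; 1× S (D1) → no; 1× C (D2) → no.
Summing the matching environments: 4 + 2 = 6 matching atoms.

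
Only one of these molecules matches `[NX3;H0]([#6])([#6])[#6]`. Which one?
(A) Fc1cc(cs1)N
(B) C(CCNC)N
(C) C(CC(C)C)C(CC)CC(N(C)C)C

[NX3;H0]([#6])([#6])[#6] describes a trivalent nitrogen with no H, bonded to three carbons (a tertiary amine).
(A) has a primary amino group (-NH2) but the nitrogen has H2, not H0 with three carbons.
(B) has a primary amino group (-NH2) but the nitrogen has H2, not H0 with three carbons.
(C) contains a dimethylamino group (-N(CH3)2), which satisfies every atom and bond constraint.
So the answer is (C).

C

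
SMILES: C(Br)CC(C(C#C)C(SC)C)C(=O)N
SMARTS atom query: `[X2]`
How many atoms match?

3

Check the 14 heavy atoms by environment: 7× C (X4) → no; 1× Br (X1) → no; 1× C (X3) → no; 1× O (X1) → no; 1× N (X3) → no; 1× S (X2) → match; 2× C (X2) → match.
Summing the matching environments: 1 + 2 = 3 matching atoms.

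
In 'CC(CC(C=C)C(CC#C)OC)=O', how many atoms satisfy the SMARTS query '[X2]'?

3

The query [X2] means: any atom with exactly two total connections (bonds + H).
Check the 13 heavy atoms by environment: 6× C (X4) → no; 3× C (X3) → no; 1× O (X1) → no; 2× C (X2) → match; 1× O (X2) → match.
Summing the matching environments: 2 + 1 = 3 matching atoms.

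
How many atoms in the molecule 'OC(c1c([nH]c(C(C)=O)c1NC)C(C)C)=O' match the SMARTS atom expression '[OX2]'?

The query [OX2] means: aliphatic oxygen with two total connections — ether, hydroxyl, or ester single-bond O.
Check the 16 heavy atoms by environment: 1× n (aromatic, X3) → no; 4× c (aromatic, X3) → no; 1× N (X3) → no; 5× C (X4) → no; 2× C (X3) → no; 2× O (X1) → no; 1× O (X2) → match.
That gives 1 matching atom.

1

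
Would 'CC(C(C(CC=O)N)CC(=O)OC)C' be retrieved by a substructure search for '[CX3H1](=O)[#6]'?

Yes

The pattern [CX3H1](=O)[#6] describes an sp2 carbon with one H, double-bonded to O and single-bonded to carbon — an aldehyde.
The molecule carries an aldehyde (-CHO), whose atoms satisfy every constraint of the query, so the pattern matches.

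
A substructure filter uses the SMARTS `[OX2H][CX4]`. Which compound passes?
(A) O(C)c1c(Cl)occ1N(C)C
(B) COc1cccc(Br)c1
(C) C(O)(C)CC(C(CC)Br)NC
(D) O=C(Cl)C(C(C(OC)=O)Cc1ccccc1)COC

[OX2H][CX4] describes a hydroxyl oxygen bound to an sp3 (X4) carbon (an aliphatic alcohol).
(A) has a methoxy ether (-OCH3) but the oxygen has H0 (ether), not H1.
(B) has a methoxy ether (-OCH3) but the oxygen has H0 (ether), not H1.
(C) contains a hydroxyl group (-OH), which satisfies every atom and bond constraint.
(D) has a methoxy ether (-OCH3) but the oxygen has H0 (ether), not H1.
So the answer is (C).

C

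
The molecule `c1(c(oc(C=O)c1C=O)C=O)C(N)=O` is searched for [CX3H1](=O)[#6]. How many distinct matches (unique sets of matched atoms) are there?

3

[CX3H1](=O)[#6] is the SMARTS for an aldehyde: an sp2 carbon with one H, double-bonded to O and single-bonded to carbon.
The molecule carries 3 separate instances of an aldehyde (-CHO) meeting every constraint; each maps to a distinct set of atoms, giving 3 matches.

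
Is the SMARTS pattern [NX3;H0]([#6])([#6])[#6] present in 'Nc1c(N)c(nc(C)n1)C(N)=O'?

The pattern [NX3;H0]([#6])([#6])[#6] describes a trivalent nitrogen with no H, bonded to three carbons — a tertiary amine.
The closest candidate here is a primary amino group (-NH2), but the nitrogen has H2, not H0 with three carbons. No other fragment satisfies the full query, so there is no match.

No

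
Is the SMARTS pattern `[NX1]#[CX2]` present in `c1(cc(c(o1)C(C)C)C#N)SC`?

The pattern [NX1]#[CX2] describes a nitrogen triple-bonded to a two-connected carbon — a nitrile.
The molecule carries a nitrile (-C#N), whose atoms satisfy every constraint of the query, so the pattern matches.

Yes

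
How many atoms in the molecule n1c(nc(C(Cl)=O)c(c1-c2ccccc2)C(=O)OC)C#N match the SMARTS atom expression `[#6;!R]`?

The query [#6;!R] means: carbon not in any ring.
Check the 21 heavy atoms by environment: 2× n (aromatic, in 6-ring) → no; 10× c (aromatic, in 6-ring) → no; 4× C (acyclic) → match; 3× O (acyclic) → no; 1× Cl (acyclic) → no; 1× N (acyclic) → no.
That gives 4 matching atoms.

4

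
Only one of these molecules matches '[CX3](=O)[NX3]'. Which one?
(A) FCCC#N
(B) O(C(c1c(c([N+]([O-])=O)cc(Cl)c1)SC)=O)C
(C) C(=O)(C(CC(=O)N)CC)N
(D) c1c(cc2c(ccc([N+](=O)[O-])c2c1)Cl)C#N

C

[CX3](=O)[NX3] describes a carbonyl carbon bonded to a trivalent nitrogen (an amide).
(A) has a nitrile (-C#N) but the nitrile N is NX1 (triple-bonded), not NX3.
(B) has a methyl-ester group (-C(=O)OCH3) but the carbonyl is bonded to O, not to an NX3 nitrogen.
(C) contains a primary amide (-C(=O)NH2), which satisfies every atom and bond constraint.
(D) has a nitrile (-C#N) but the nitrile N is NX1 (triple-bonded), not NX3.
So the answer is (C).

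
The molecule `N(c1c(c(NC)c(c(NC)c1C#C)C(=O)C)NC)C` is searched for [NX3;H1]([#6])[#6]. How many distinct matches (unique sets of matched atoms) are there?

[NX3;H1]([#6])[#6] is the SMARTS for a secondary amine: a trivalent nitrogen with one H, bonded to two carbons.
The molecule carries 4 separate instances of an N-methylamino group (-NHCH3) meeting every constraint; each maps to a distinct set of atoms, giving 4 matches.

4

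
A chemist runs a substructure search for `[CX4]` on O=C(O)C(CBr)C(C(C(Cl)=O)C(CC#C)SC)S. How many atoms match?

The query [CX4] means: C with X4: aliphatic carbon with exactly 4 total connections (bonds + H).
Check the 18 heavy atoms by environment: 7× C (X4) → match; 2× C (X2) → no; 1× Br (X1) → no; 2× C (X3) → no; 2× O (X1) → no; 1× O (X2) → no; 2× S (X2) → no; 1× Cl (X1) → no.
That gives 7 matching atoms.

7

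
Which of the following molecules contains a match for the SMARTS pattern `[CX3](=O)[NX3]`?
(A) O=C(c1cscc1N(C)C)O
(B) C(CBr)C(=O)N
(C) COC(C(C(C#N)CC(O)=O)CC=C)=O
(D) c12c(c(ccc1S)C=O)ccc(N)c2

B

[CX3](=O)[NX3] describes a carbonyl carbon bonded to a trivalent nitrogen (an amide).
(A) has a carboxylic acid group (-C(=O)OH) but the carbonyl is bonded to O, not to an NX3 nitrogen.
(B) contains a primary amide (-C(=O)NH2), which satisfies every atom and bond constraint.
(C) has a carboxylic acid group (-C(=O)OH) but the carbonyl is bonded to O, not to an NX3 nitrogen.
(D) has a primary amino group (-NH2) but the -NH2 is not attached to a carbonyl carbon.
So the answer is (B).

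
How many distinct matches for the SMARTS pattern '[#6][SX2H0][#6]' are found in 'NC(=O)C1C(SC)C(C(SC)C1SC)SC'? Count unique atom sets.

4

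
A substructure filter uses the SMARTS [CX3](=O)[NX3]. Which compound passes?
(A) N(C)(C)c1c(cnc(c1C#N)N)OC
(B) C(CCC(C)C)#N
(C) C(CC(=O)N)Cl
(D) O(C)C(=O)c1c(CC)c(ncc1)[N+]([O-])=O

C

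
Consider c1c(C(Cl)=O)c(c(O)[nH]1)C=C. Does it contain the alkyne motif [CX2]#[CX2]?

No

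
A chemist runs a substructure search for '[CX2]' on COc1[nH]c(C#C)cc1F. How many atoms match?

2

The query [CX2] means: C with X2: aliphatic carbon with exactly 2 total connections.
Check the 10 heavy atoms by environment: 1× n (aromatic, X3) → no; 4× c (aromatic, X3) → no; 2× C (X2) → match; 1× O (X2) → no; 1× C (X4) → no; 1× F (X1) → no.
That gives 2 matching atoms.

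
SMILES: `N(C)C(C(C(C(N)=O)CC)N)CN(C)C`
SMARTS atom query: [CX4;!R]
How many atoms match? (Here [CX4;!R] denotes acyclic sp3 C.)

9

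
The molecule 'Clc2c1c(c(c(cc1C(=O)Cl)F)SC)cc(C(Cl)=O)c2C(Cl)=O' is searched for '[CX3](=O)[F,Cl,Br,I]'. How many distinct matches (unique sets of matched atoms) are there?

3

[CX3](=O)[F,Cl,Br,I] is the SMARTS for an acyl halide: a carbonyl carbon bonded to a halogen.
The molecule carries 3 separate instances of an acyl chloride (-C(=O)Cl) meeting every constraint; each maps to a distinct set of atoms, giving 3 matches.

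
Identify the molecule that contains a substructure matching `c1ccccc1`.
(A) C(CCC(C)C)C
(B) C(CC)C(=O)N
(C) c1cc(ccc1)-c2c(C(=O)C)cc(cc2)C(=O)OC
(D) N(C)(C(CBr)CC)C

c1ccccc1 describes six aromatic carbons in a ring (a benzene ring).
(A) has a methyl group (-CH3) but no six-membered all-carbon aromatic ring is present.
(B) has a methyl group (-CH3) but no six-membered all-carbon aromatic ring is present.
(C) contains a phenyl ring, which satisfies every atom and bond constraint.
(D) has a methyl group (-CH3) but no six-membered all-carbon aromatic ring is present.
So the answer is (C).

C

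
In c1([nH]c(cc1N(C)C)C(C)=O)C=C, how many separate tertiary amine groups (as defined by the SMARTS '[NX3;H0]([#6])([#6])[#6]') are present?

[NX3;H0]([#6])([#6])[#6] is the SMARTS for a tertiary amine: a trivalent nitrogen with no H, bonded to three carbons.
Exactly one fragment in the molecule meets all constraints, giving 1 match.

1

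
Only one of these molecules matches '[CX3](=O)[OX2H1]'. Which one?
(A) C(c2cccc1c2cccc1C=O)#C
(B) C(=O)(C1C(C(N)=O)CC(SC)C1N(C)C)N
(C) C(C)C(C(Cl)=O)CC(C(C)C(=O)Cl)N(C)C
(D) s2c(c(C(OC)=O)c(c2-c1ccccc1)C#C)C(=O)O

[CX3](=O)[OX2H1] describes an sp2 carbon double-bonded to O and single-bonded to an -OH oxygen (a carboxylic acid).
(A) has an aldehyde (-CHO) but there is no singly-bonded oxygen on the carbonyl carbon.
(B) has a primary amide (-C(=O)NH2) but the carbonyl is bonded to N, not to an -OH oxygen.
(C) has an acyl chloride (-C(=O)Cl) but the carbonyl is bonded to Cl, not to an -OH oxygen.
(D) contains a carboxylic acid group (-C(=O)OH), which satisfies every atom and bond constraint.
So the answer is (D).

D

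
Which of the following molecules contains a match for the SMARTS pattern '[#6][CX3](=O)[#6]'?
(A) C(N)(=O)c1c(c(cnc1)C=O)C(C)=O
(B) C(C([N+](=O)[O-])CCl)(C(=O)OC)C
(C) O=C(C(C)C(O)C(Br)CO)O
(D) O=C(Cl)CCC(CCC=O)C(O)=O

A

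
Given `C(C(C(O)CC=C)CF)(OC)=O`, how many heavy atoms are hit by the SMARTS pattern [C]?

The query [C] means: uppercase C matches aliphatic (non-aromatic) carbon only.
Check the 12 heavy atoms by environment: 8× C → match; 3× O → no; 1× F → no.
That gives 8 matching atoms.

8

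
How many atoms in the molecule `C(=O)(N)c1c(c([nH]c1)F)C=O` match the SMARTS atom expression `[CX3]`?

2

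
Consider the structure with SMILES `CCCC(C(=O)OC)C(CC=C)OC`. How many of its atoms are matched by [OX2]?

The query [OX2] means: aliphatic oxygen with two total connections — ether, hydroxyl, or ester single-bond O.
Check the 14 heavy atoms by environment: 8× C (X4) → no; 2× O (X2) → match; 3× C (X3) → no; 1× O (X1) → no.
That gives 2 matching atoms.

2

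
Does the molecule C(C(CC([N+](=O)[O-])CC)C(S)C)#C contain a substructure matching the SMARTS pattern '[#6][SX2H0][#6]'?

No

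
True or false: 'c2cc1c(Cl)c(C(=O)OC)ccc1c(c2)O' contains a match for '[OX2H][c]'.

True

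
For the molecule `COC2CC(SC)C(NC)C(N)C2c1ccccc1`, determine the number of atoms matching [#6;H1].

10

The query [#6;H1] means: any carbon bearing exactly one hydrogen.
Check the 19 heavy atoms by environment: 5× C (H1) → match; 1× C (H2) → no; 1× c (aromatic, H0) → no; 5× c (aromatic, H1) → match; 1× O (H0) → no; 3× C (H3) → no; 1× N (H1) → no; 1× N (H2) → no; 1× S (H0) → no.
Summing the matching environments: 5 + 5 = 10 matching atoms.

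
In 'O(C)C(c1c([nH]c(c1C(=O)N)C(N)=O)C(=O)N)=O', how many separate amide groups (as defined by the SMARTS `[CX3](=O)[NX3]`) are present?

[CX3](=O)[NX3] is the SMARTS for an amide: a carbonyl carbon bonded to a trivalent nitrogen.
The molecule carries 3 separate instances of a primary amide (-C(=O)NH2) meeting every constraint; each maps to a distinct set of atoms, giving 3 matches.

3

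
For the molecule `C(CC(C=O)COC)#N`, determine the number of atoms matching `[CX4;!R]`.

The query [CX4;!R] means: aliphatic carbon with four total connections, not in a ring.
Check the 9 heavy atoms by environment: 4× C (X4, acyclic) → match; 1× C (X3, acyclic) → no; 1× O (X1, acyclic) → no; 1× O (X2, acyclic) → no; 1× C (X2, acyclic) → no; 1× N (X1, acyclic) → no.
That gives 4 matching atoms.

4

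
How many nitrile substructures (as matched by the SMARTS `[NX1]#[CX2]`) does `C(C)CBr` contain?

0

[NX1]#[CX2] is the SMARTS for a nitrile: a nitrogen triple-bonded to a two-connected carbon.
No fragment in the molecule satisfies every constraint, giving 0 matches.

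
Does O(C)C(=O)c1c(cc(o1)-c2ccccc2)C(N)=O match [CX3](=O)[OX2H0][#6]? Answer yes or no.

The pattern [CX3](=O)[OX2H0][#6] describes a carbonyl carbon bonded to an oxygen that is itself bonded to carbon (no H on that O) — an ester.
The molecule carries a methyl-ester group (-C(=O)OCH3), whose atoms satisfy every constraint of the query, so the pattern matches.

Yes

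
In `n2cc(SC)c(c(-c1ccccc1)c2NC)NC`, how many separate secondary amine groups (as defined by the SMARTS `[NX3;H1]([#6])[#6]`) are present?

[NX3;H1]([#6])[#6] is the SMARTS for a secondary amine: a trivalent nitrogen with one H, bonded to two carbons.
The molecule carries 2 separate instances of an N-methylamino group (-NHCH3) meeting every constraint; each maps to a distinct set of atoms, giving 2 matches.

2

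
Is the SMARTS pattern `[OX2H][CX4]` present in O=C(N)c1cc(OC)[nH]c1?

No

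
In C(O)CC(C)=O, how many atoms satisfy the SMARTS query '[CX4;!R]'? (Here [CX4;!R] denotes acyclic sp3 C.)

The query [CX4;!R] means: aliphatic carbon with four total connections, not in a ring.
Check the 6 heavy atoms by environment: 3× C (X4, acyclic) → match; 1× C (X3, acyclic) → no; 1× O (X1, acyclic) → no; 1× O (X2, acyclic) → no.
That gives 3 matching atoms.

3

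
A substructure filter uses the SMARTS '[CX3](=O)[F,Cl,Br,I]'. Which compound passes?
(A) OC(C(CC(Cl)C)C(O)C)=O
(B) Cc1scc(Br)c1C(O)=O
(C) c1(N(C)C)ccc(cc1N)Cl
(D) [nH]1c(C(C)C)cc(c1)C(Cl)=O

D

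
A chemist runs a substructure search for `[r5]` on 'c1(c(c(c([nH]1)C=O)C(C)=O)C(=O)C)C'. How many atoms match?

5

The query [r5] means: r5 matches atoms in a five-membered ring.
Check the 14 heavy atoms by environment: 1× n (aromatic, in 5-ring) → match; 4× c (aromatic, in 5-ring) → match; 6× C (acyclic) → no; 3× O (acyclic) → no.
Summing the matching environments: 1 + 4 = 5 matching atoms.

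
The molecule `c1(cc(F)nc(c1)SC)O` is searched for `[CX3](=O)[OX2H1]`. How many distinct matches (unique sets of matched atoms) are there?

0

[CX3](=O)[OX2H1] is the SMARTS for a carboxylic acid: an sp2 carbon double-bonded to O and single-bonded to an -OH oxygen.
No fragment in the molecule satisfies every constraint, giving 0 matches.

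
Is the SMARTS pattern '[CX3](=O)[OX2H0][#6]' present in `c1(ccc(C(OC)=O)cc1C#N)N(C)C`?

Yes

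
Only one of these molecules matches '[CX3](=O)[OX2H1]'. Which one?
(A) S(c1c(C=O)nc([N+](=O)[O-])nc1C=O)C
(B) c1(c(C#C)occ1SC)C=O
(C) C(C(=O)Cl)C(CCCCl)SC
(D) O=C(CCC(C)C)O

D

[CX3](=O)[OX2H1] describes an sp2 carbon double-bonded to O and single-bonded to an -OH oxygen (a carboxylic acid).
(A) has an aldehyde (-CHO) but there is no singly-bonded oxygen on the carbonyl carbon.
(B) has an aldehyde (-CHO) but there is no singly-bonded oxygen on the carbonyl carbon.
(C) has an acyl chloride (-C(=O)Cl) but the carbonyl is bonded to Cl, not to an -OH oxygen.
(D) contains a carboxylic acid group (-C(=O)OH), which satisfies every atom and bond constraint.
So the answer is (D).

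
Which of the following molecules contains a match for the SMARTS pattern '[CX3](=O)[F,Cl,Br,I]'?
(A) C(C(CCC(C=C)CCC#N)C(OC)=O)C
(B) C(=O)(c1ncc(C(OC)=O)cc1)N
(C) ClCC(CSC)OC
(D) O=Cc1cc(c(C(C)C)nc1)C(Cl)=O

D

[CX3](=O)[F,Cl,Br,I] describes a carbonyl carbon bonded to a halogen (an acyl halide).
(A) has a methyl-ester group (-C(=O)OCH3) but the carbonyl is bonded to -O-C, not to a halogen.
(B) has a methyl-ester group (-C(=O)OCH3) but the carbonyl is bonded to -O-C, not to a halogen.
(C) has a chloro substituent but the Cl is not on a carbonyl carbon.
(D) contains an acyl chloride (-C(=O)Cl), which satisfies every atom and bond constraint.
So the answer is (D).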